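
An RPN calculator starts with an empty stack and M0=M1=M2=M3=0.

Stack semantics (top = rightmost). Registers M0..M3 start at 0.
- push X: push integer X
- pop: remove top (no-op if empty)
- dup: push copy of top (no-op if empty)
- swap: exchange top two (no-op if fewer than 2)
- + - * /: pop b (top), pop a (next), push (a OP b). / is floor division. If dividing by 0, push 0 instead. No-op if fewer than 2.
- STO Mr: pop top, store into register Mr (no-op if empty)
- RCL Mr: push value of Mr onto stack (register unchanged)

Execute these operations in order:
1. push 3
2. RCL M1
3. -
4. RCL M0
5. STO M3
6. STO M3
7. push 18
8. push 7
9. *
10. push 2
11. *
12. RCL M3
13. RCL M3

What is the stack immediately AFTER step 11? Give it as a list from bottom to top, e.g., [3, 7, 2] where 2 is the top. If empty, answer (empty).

After op 1 (push 3): stack=[3] mem=[0,0,0,0]
After op 2 (RCL M1): stack=[3,0] mem=[0,0,0,0]
After op 3 (-): stack=[3] mem=[0,0,0,0]
After op 4 (RCL M0): stack=[3,0] mem=[0,0,0,0]
After op 5 (STO M3): stack=[3] mem=[0,0,0,0]
After op 6 (STO M3): stack=[empty] mem=[0,0,0,3]
After op 7 (push 18): stack=[18] mem=[0,0,0,3]
After op 8 (push 7): stack=[18,7] mem=[0,0,0,3]
After op 9 (*): stack=[126] mem=[0,0,0,3]
After op 10 (push 2): stack=[126,2] mem=[0,0,0,3]
After op 11 (*): stack=[252] mem=[0,0,0,3]

[252]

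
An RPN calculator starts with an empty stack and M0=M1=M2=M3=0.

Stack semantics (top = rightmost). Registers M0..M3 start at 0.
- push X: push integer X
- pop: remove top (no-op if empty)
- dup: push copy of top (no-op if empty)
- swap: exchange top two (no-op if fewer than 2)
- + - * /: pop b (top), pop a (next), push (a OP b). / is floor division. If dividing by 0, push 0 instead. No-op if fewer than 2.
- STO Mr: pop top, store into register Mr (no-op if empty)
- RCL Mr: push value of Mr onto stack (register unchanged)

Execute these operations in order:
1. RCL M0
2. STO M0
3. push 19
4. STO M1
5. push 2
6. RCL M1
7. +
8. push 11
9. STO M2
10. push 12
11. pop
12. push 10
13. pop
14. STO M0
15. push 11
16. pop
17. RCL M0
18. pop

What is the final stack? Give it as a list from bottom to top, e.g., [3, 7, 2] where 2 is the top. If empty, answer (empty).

After op 1 (RCL M0): stack=[0] mem=[0,0,0,0]
After op 2 (STO M0): stack=[empty] mem=[0,0,0,0]
After op 3 (push 19): stack=[19] mem=[0,0,0,0]
After op 4 (STO M1): stack=[empty] mem=[0,19,0,0]
After op 5 (push 2): stack=[2] mem=[0,19,0,0]
After op 6 (RCL M1): stack=[2,19] mem=[0,19,0,0]
After op 7 (+): stack=[21] mem=[0,19,0,0]
After op 8 (push 11): stack=[21,11] mem=[0,19,0,0]
After op 9 (STO M2): stack=[21] mem=[0,19,11,0]
After op 10 (push 12): stack=[21,12] mem=[0,19,11,0]
After op 11 (pop): stack=[21] mem=[0,19,11,0]
After op 12 (push 10): stack=[21,10] mem=[0,19,11,0]
After op 13 (pop): stack=[21] mem=[0,19,11,0]
After op 14 (STO M0): stack=[empty] mem=[21,19,11,0]
After op 15 (push 11): stack=[11] mem=[21,19,11,0]
After op 16 (pop): stack=[empty] mem=[21,19,11,0]
After op 17 (RCL M0): stack=[21] mem=[21,19,11,0]
After op 18 (pop): stack=[empty] mem=[21,19,11,0]

Answer: (empty)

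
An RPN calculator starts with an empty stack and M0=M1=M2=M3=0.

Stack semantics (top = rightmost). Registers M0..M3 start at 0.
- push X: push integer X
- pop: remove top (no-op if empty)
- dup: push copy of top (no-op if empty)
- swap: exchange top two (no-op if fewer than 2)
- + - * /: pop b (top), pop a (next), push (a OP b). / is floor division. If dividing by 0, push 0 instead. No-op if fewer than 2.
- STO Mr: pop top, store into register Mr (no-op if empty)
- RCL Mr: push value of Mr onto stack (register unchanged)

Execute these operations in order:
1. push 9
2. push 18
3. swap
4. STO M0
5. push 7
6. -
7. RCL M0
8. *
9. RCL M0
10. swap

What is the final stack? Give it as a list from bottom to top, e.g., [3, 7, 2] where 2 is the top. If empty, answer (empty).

After op 1 (push 9): stack=[9] mem=[0,0,0,0]
After op 2 (push 18): stack=[9,18] mem=[0,0,0,0]
After op 3 (swap): stack=[18,9] mem=[0,0,0,0]
After op 4 (STO M0): stack=[18] mem=[9,0,0,0]
After op 5 (push 7): stack=[18,7] mem=[9,0,0,0]
After op 6 (-): stack=[11] mem=[9,0,0,0]
After op 7 (RCL M0): stack=[11,9] mem=[9,0,0,0]
After op 8 (*): stack=[99] mem=[9,0,0,0]
After op 9 (RCL M0): stack=[99,9] mem=[9,0,0,0]
After op 10 (swap): stack=[9,99] mem=[9,0,0,0]

Answer: [9, 99]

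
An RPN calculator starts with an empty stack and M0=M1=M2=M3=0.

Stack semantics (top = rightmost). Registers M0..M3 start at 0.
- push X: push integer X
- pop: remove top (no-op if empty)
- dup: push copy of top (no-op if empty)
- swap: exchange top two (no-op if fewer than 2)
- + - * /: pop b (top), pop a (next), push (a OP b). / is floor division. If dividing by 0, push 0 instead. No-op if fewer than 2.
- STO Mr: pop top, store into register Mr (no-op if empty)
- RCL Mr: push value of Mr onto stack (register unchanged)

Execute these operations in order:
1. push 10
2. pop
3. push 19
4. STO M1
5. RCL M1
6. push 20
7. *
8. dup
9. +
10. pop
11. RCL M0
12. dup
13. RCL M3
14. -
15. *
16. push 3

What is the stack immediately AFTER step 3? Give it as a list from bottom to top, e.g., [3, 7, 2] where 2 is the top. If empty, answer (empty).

After op 1 (push 10): stack=[10] mem=[0,0,0,0]
After op 2 (pop): stack=[empty] mem=[0,0,0,0]
After op 3 (push 19): stack=[19] mem=[0,0,0,0]

[19]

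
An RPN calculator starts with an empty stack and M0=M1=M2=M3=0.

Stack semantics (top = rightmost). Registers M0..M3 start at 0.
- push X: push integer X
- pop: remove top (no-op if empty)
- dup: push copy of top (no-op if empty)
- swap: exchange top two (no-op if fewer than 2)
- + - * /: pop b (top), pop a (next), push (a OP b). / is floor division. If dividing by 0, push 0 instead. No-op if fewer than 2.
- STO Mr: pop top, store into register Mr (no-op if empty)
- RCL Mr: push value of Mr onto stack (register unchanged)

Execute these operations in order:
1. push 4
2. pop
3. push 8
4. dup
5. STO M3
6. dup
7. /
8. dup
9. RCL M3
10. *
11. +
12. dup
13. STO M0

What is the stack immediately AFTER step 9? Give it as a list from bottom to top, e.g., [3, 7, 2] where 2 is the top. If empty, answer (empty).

After op 1 (push 4): stack=[4] mem=[0,0,0,0]
After op 2 (pop): stack=[empty] mem=[0,0,0,0]
After op 3 (push 8): stack=[8] mem=[0,0,0,0]
After op 4 (dup): stack=[8,8] mem=[0,0,0,0]
After op 5 (STO M3): stack=[8] mem=[0,0,0,8]
After op 6 (dup): stack=[8,8] mem=[0,0,0,8]
After op 7 (/): stack=[1] mem=[0,0,0,8]
After op 8 (dup): stack=[1,1] mem=[0,0,0,8]
After op 9 (RCL M3): stack=[1,1,8] mem=[0,0,0,8]

[1, 1, 8]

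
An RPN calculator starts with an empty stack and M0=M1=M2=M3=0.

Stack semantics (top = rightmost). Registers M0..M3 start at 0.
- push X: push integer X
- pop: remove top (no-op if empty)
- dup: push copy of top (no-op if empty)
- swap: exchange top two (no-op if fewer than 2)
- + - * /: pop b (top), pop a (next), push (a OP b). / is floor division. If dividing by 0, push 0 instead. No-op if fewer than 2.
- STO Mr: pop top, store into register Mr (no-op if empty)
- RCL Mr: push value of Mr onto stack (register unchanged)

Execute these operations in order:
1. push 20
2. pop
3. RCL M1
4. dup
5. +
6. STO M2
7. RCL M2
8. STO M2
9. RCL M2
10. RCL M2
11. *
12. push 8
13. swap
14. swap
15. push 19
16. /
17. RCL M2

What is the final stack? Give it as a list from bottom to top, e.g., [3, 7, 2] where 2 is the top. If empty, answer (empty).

After op 1 (push 20): stack=[20] mem=[0,0,0,0]
After op 2 (pop): stack=[empty] mem=[0,0,0,0]
After op 3 (RCL M1): stack=[0] mem=[0,0,0,0]
After op 4 (dup): stack=[0,0] mem=[0,0,0,0]
After op 5 (+): stack=[0] mem=[0,0,0,0]
After op 6 (STO M2): stack=[empty] mem=[0,0,0,0]
After op 7 (RCL M2): stack=[0] mem=[0,0,0,0]
After op 8 (STO M2): stack=[empty] mem=[0,0,0,0]
After op 9 (RCL M2): stack=[0] mem=[0,0,0,0]
After op 10 (RCL M2): stack=[0,0] mem=[0,0,0,0]
After op 11 (*): stack=[0] mem=[0,0,0,0]
After op 12 (push 8): stack=[0,8] mem=[0,0,0,0]
After op 13 (swap): stack=[8,0] mem=[0,0,0,0]
After op 14 (swap): stack=[0,8] mem=[0,0,0,0]
After op 15 (push 19): stack=[0,8,19] mem=[0,0,0,0]
After op 16 (/): stack=[0,0] mem=[0,0,0,0]
After op 17 (RCL M2): stack=[0,0,0] mem=[0,0,0,0]

Answer: [0, 0, 0]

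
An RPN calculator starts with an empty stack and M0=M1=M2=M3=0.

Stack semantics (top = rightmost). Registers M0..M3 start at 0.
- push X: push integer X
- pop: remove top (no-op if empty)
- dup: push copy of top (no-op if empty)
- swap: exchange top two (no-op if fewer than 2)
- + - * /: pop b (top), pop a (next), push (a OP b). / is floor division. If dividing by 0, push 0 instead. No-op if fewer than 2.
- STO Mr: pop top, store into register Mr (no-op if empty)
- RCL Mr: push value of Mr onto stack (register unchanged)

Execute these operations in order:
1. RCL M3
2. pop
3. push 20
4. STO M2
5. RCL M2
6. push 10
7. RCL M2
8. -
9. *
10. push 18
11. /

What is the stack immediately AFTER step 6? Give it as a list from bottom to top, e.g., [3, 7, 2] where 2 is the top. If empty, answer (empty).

After op 1 (RCL M3): stack=[0] mem=[0,0,0,0]
After op 2 (pop): stack=[empty] mem=[0,0,0,0]
After op 3 (push 20): stack=[20] mem=[0,0,0,0]
After op 4 (STO M2): stack=[empty] mem=[0,0,20,0]
After op 5 (RCL M2): stack=[20] mem=[0,0,20,0]
After op 6 (push 10): stack=[20,10] mem=[0,0,20,0]

[20, 10]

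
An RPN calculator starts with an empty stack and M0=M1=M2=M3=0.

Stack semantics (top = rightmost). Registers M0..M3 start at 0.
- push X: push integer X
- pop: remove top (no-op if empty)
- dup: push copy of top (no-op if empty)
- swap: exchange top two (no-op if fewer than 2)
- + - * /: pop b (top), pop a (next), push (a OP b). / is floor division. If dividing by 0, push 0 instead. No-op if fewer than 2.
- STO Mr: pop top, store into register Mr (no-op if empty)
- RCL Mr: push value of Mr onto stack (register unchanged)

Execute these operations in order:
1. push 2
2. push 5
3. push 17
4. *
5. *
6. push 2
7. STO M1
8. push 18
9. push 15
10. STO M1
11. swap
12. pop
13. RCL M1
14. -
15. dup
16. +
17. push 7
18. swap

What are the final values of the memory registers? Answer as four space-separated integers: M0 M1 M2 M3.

Answer: 0 15 0 0

Derivation:
After op 1 (push 2): stack=[2] mem=[0,0,0,0]
After op 2 (push 5): stack=[2,5] mem=[0,0,0,0]
After op 3 (push 17): stack=[2,5,17] mem=[0,0,0,0]
After op 4 (*): stack=[2,85] mem=[0,0,0,0]
After op 5 (*): stack=[170] mem=[0,0,0,0]
After op 6 (push 2): stack=[170,2] mem=[0,0,0,0]
After op 7 (STO M1): stack=[170] mem=[0,2,0,0]
After op 8 (push 18): stack=[170,18] mem=[0,2,0,0]
After op 9 (push 15): stack=[170,18,15] mem=[0,2,0,0]
After op 10 (STO M1): stack=[170,18] mem=[0,15,0,0]
After op 11 (swap): stack=[18,170] mem=[0,15,0,0]
After op 12 (pop): stack=[18] mem=[0,15,0,0]
After op 13 (RCL M1): stack=[18,15] mem=[0,15,0,0]
After op 14 (-): stack=[3] mem=[0,15,0,0]
After op 15 (dup): stack=[3,3] mem=[0,15,0,0]
After op 16 (+): stack=[6] mem=[0,15,0,0]
After op 17 (push 7): stack=[6,7] mem=[0,15,0,0]
After op 18 (swap): stack=[7,6] mem=[0,15,0,0]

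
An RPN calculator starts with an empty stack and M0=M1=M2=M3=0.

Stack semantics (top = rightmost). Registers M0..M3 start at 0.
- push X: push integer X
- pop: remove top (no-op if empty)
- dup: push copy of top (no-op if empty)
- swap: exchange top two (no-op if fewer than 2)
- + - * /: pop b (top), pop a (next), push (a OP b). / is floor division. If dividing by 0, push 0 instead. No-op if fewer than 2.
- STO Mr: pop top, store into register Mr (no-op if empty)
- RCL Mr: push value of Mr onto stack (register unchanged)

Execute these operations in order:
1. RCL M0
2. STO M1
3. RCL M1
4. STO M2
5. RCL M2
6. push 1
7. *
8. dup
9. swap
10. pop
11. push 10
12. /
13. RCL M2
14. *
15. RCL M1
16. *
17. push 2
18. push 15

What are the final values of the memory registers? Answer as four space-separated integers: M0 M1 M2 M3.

Answer: 0 0 0 0

Derivation:
After op 1 (RCL M0): stack=[0] mem=[0,0,0,0]
After op 2 (STO M1): stack=[empty] mem=[0,0,0,0]
After op 3 (RCL M1): stack=[0] mem=[0,0,0,0]
After op 4 (STO M2): stack=[empty] mem=[0,0,0,0]
After op 5 (RCL M2): stack=[0] mem=[0,0,0,0]
After op 6 (push 1): stack=[0,1] mem=[0,0,0,0]
After op 7 (*): stack=[0] mem=[0,0,0,0]
After op 8 (dup): stack=[0,0] mem=[0,0,0,0]
After op 9 (swap): stack=[0,0] mem=[0,0,0,0]
After op 10 (pop): stack=[0] mem=[0,0,0,0]
After op 11 (push 10): stack=[0,10] mem=[0,0,0,0]
After op 12 (/): stack=[0] mem=[0,0,0,0]
After op 13 (RCL M2): stack=[0,0] mem=[0,0,0,0]
After op 14 (*): stack=[0] mem=[0,0,0,0]
After op 15 (RCL M1): stack=[0,0] mem=[0,0,0,0]
After op 16 (*): stack=[0] mem=[0,0,0,0]
After op 17 (push 2): stack=[0,2] mem=[0,0,0,0]
After op 18 (push 15): stack=[0,2,15] mem=[0,0,0,0]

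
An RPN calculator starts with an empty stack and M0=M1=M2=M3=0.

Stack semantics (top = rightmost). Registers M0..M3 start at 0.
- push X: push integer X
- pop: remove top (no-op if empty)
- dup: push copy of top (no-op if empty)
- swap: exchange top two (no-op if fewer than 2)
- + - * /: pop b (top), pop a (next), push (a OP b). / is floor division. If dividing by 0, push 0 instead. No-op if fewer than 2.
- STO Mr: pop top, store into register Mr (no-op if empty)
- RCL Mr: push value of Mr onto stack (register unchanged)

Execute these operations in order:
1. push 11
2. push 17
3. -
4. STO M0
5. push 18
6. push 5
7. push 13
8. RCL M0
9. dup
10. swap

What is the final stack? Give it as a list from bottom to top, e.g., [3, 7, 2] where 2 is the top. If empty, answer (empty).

After op 1 (push 11): stack=[11] mem=[0,0,0,0]
After op 2 (push 17): stack=[11,17] mem=[0,0,0,0]
After op 3 (-): stack=[-6] mem=[0,0,0,0]
After op 4 (STO M0): stack=[empty] mem=[-6,0,0,0]
After op 5 (push 18): stack=[18] mem=[-6,0,0,0]
After op 6 (push 5): stack=[18,5] mem=[-6,0,0,0]
After op 7 (push 13): stack=[18,5,13] mem=[-6,0,0,0]
After op 8 (RCL M0): stack=[18,5,13,-6] mem=[-6,0,0,0]
After op 9 (dup): stack=[18,5,13,-6,-6] mem=[-6,0,0,0]
After op 10 (swap): stack=[18,5,13,-6,-6] mem=[-6,0,0,0]

Answer: [18, 5, 13, -6, -6]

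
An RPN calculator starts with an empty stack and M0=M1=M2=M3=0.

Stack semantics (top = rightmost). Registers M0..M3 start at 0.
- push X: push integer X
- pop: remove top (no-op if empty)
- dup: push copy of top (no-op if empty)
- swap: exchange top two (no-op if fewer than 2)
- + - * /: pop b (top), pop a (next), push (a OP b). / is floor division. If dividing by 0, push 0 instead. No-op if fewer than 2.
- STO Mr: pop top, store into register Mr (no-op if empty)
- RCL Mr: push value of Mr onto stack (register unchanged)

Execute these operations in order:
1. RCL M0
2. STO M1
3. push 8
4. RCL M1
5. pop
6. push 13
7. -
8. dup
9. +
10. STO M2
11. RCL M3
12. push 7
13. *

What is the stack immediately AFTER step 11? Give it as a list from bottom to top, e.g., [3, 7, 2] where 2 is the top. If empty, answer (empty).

After op 1 (RCL M0): stack=[0] mem=[0,0,0,0]
After op 2 (STO M1): stack=[empty] mem=[0,0,0,0]
After op 3 (push 8): stack=[8] mem=[0,0,0,0]
After op 4 (RCL M1): stack=[8,0] mem=[0,0,0,0]
After op 5 (pop): stack=[8] mem=[0,0,0,0]
After op 6 (push 13): stack=[8,13] mem=[0,0,0,0]
After op 7 (-): stack=[-5] mem=[0,0,0,0]
After op 8 (dup): stack=[-5,-5] mem=[0,0,0,0]
After op 9 (+): stack=[-10] mem=[0,0,0,0]
After op 10 (STO M2): stack=[empty] mem=[0,0,-10,0]
After op 11 (RCL M3): stack=[0] mem=[0,0,-10,0]

[0]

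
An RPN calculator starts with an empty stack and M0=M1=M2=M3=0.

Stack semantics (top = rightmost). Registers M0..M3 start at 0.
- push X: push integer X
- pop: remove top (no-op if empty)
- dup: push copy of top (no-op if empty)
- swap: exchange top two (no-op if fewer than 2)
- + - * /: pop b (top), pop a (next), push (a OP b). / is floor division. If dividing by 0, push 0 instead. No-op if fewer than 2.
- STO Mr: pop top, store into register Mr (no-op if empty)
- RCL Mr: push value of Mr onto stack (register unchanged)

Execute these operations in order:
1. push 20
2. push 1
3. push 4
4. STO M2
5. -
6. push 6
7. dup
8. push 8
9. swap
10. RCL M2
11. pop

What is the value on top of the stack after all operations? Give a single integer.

After op 1 (push 20): stack=[20] mem=[0,0,0,0]
After op 2 (push 1): stack=[20,1] mem=[0,0,0,0]
After op 3 (push 4): stack=[20,1,4] mem=[0,0,0,0]
After op 4 (STO M2): stack=[20,1] mem=[0,0,4,0]
After op 5 (-): stack=[19] mem=[0,0,4,0]
After op 6 (push 6): stack=[19,6] mem=[0,0,4,0]
After op 7 (dup): stack=[19,6,6] mem=[0,0,4,0]
After op 8 (push 8): stack=[19,6,6,8] mem=[0,0,4,0]
After op 9 (swap): stack=[19,6,8,6] mem=[0,0,4,0]
After op 10 (RCL M2): stack=[19,6,8,6,4] mem=[0,0,4,0]
After op 11 (pop): stack=[19,6,8,6] mem=[0,0,4,0]

Answer: 6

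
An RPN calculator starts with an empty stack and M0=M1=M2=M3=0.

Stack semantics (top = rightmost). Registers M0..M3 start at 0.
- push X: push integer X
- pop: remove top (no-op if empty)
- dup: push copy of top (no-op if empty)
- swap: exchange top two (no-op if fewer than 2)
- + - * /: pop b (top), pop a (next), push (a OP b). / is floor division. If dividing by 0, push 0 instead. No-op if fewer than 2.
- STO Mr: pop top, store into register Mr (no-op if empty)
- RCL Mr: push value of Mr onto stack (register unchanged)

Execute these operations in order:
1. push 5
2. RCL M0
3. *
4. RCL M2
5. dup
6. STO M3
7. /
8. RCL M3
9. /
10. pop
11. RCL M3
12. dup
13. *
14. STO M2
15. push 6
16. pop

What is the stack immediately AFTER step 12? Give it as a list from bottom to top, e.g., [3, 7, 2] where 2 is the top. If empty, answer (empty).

After op 1 (push 5): stack=[5] mem=[0,0,0,0]
After op 2 (RCL M0): stack=[5,0] mem=[0,0,0,0]
After op 3 (*): stack=[0] mem=[0,0,0,0]
After op 4 (RCL M2): stack=[0,0] mem=[0,0,0,0]
After op 5 (dup): stack=[0,0,0] mem=[0,0,0,0]
After op 6 (STO M3): stack=[0,0] mem=[0,0,0,0]
After op 7 (/): stack=[0] mem=[0,0,0,0]
After op 8 (RCL M3): stack=[0,0] mem=[0,0,0,0]
After op 9 (/): stack=[0] mem=[0,0,0,0]
After op 10 (pop): stack=[empty] mem=[0,0,0,0]
After op 11 (RCL M3): stack=[0] mem=[0,0,0,0]
After op 12 (dup): stack=[0,0] mem=[0,0,0,0]

[0, 0]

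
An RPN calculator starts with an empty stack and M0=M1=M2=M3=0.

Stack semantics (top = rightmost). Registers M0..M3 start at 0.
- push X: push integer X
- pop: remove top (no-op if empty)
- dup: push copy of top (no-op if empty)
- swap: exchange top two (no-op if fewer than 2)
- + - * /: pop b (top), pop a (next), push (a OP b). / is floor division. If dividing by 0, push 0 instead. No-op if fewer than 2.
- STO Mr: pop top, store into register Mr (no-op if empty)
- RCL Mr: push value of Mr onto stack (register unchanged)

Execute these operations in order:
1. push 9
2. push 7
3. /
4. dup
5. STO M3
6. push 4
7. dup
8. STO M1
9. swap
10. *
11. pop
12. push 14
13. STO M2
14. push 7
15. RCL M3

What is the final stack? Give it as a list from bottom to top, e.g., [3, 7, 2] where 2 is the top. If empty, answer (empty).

After op 1 (push 9): stack=[9] mem=[0,0,0,0]
After op 2 (push 7): stack=[9,7] mem=[0,0,0,0]
After op 3 (/): stack=[1] mem=[0,0,0,0]
After op 4 (dup): stack=[1,1] mem=[0,0,0,0]
After op 5 (STO M3): stack=[1] mem=[0,0,0,1]
After op 6 (push 4): stack=[1,4] mem=[0,0,0,1]
After op 7 (dup): stack=[1,4,4] mem=[0,0,0,1]
After op 8 (STO M1): stack=[1,4] mem=[0,4,0,1]
After op 9 (swap): stack=[4,1] mem=[0,4,0,1]
After op 10 (*): stack=[4] mem=[0,4,0,1]
After op 11 (pop): stack=[empty] mem=[0,4,0,1]
After op 12 (push 14): stack=[14] mem=[0,4,0,1]
After op 13 (STO M2): stack=[empty] mem=[0,4,14,1]
After op 14 (push 7): stack=[7] mem=[0,4,14,1]
After op 15 (RCL M3): stack=[7,1] mem=[0,4,14,1]

Answer: [7, 1]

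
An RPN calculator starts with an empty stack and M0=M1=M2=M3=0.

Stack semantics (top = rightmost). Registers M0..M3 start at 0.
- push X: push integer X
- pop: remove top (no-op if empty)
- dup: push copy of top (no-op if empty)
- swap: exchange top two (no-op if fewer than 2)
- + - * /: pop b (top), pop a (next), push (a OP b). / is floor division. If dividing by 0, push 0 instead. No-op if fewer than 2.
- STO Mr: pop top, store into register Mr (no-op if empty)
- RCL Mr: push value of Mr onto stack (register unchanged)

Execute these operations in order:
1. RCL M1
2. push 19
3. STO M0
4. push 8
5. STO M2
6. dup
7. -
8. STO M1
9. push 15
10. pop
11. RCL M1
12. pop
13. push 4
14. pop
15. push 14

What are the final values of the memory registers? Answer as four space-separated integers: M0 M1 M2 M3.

After op 1 (RCL M1): stack=[0] mem=[0,0,0,0]
After op 2 (push 19): stack=[0,19] mem=[0,0,0,0]
After op 3 (STO M0): stack=[0] mem=[19,0,0,0]
After op 4 (push 8): stack=[0,8] mem=[19,0,0,0]
After op 5 (STO M2): stack=[0] mem=[19,0,8,0]
After op 6 (dup): stack=[0,0] mem=[19,0,8,0]
After op 7 (-): stack=[0] mem=[19,0,8,0]
After op 8 (STO M1): stack=[empty] mem=[19,0,8,0]
After op 9 (push 15): stack=[15] mem=[19,0,8,0]
After op 10 (pop): stack=[empty] mem=[19,0,8,0]
After op 11 (RCL M1): stack=[0] mem=[19,0,8,0]
After op 12 (pop): stack=[empty] mem=[19,0,8,0]
After op 13 (push 4): stack=[4] mem=[19,0,8,0]
After op 14 (pop): stack=[empty] mem=[19,0,8,0]
After op 15 (push 14): stack=[14] mem=[19,0,8,0]

Answer: 19 0 8 0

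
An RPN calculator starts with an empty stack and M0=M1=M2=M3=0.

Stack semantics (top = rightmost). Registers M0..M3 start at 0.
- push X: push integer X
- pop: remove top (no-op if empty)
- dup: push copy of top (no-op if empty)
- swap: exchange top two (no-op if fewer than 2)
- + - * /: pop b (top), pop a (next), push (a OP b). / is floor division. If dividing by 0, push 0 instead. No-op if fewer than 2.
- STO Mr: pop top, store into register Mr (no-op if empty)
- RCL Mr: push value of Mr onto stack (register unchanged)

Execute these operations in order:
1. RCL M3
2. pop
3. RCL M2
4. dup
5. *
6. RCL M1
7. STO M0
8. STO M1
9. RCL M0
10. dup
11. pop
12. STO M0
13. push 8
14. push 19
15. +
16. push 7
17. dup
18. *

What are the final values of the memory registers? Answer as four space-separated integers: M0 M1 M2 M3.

Answer: 0 0 0 0

Derivation:
After op 1 (RCL M3): stack=[0] mem=[0,0,0,0]
After op 2 (pop): stack=[empty] mem=[0,0,0,0]
After op 3 (RCL M2): stack=[0] mem=[0,0,0,0]
After op 4 (dup): stack=[0,0] mem=[0,0,0,0]
After op 5 (*): stack=[0] mem=[0,0,0,0]
After op 6 (RCL M1): stack=[0,0] mem=[0,0,0,0]
After op 7 (STO M0): stack=[0] mem=[0,0,0,0]
After op 8 (STO M1): stack=[empty] mem=[0,0,0,0]
After op 9 (RCL M0): stack=[0] mem=[0,0,0,0]
After op 10 (dup): stack=[0,0] mem=[0,0,0,0]
After op 11 (pop): stack=[0] mem=[0,0,0,0]
After op 12 (STO M0): stack=[empty] mem=[0,0,0,0]
After op 13 (push 8): stack=[8] mem=[0,0,0,0]
After op 14 (push 19): stack=[8,19] mem=[0,0,0,0]
After op 15 (+): stack=[27] mem=[0,0,0,0]
After op 16 (push 7): stack=[27,7] mem=[0,0,0,0]
After op 17 (dup): stack=[27,7,7] mem=[0,0,0,0]
After op 18 (*): stack=[27,49] mem=[0,0,0,0]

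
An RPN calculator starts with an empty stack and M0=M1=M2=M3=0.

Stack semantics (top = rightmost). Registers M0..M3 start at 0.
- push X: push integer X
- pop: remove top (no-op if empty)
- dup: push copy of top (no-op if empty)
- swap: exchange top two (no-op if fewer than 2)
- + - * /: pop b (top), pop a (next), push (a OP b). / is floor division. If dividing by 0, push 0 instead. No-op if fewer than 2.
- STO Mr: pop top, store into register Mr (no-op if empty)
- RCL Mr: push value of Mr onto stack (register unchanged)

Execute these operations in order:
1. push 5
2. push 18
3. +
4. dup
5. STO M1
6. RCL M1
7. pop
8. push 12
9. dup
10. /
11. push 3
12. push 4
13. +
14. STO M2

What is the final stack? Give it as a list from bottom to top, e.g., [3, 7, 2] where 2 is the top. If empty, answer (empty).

Answer: [23, 1]

Derivation:
After op 1 (push 5): stack=[5] mem=[0,0,0,0]
After op 2 (push 18): stack=[5,18] mem=[0,0,0,0]
After op 3 (+): stack=[23] mem=[0,0,0,0]
After op 4 (dup): stack=[23,23] mem=[0,0,0,0]
After op 5 (STO M1): stack=[23] mem=[0,23,0,0]
After op 6 (RCL M1): stack=[23,23] mem=[0,23,0,0]
After op 7 (pop): stack=[23] mem=[0,23,0,0]
After op 8 (push 12): stack=[23,12] mem=[0,23,0,0]
After op 9 (dup): stack=[23,12,12] mem=[0,23,0,0]
After op 10 (/): stack=[23,1] mem=[0,23,0,0]
After op 11 (push 3): stack=[23,1,3] mem=[0,23,0,0]
After op 12 (push 4): stack=[23,1,3,4] mem=[0,23,0,0]
After op 13 (+): stack=[23,1,7] mem=[0,23,0,0]
After op 14 (STO M2): stack=[23,1] mem=[0,23,7,0]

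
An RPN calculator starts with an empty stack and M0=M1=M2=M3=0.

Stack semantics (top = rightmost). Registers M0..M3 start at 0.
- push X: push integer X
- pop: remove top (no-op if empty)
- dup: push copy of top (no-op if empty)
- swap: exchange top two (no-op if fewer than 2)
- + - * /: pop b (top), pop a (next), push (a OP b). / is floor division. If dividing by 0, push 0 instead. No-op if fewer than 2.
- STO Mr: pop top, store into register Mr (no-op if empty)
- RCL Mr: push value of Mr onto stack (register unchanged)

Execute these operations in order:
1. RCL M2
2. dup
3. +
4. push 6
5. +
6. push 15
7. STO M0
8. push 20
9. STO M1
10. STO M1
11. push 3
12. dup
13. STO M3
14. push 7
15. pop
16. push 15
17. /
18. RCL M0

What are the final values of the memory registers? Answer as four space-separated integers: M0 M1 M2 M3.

After op 1 (RCL M2): stack=[0] mem=[0,0,0,0]
After op 2 (dup): stack=[0,0] mem=[0,0,0,0]
After op 3 (+): stack=[0] mem=[0,0,0,0]
After op 4 (push 6): stack=[0,6] mem=[0,0,0,0]
After op 5 (+): stack=[6] mem=[0,0,0,0]
After op 6 (push 15): stack=[6,15] mem=[0,0,0,0]
After op 7 (STO M0): stack=[6] mem=[15,0,0,0]
After op 8 (push 20): stack=[6,20] mem=[15,0,0,0]
After op 9 (STO M1): stack=[6] mem=[15,20,0,0]
After op 10 (STO M1): stack=[empty] mem=[15,6,0,0]
After op 11 (push 3): stack=[3] mem=[15,6,0,0]
After op 12 (dup): stack=[3,3] mem=[15,6,0,0]
After op 13 (STO M3): stack=[3] mem=[15,6,0,3]
After op 14 (push 7): stack=[3,7] mem=[15,6,0,3]
After op 15 (pop): stack=[3] mem=[15,6,0,3]
After op 16 (push 15): stack=[3,15] mem=[15,6,0,3]
After op 17 (/): stack=[0] mem=[15,6,0,3]
After op 18 (RCL M0): stack=[0,15] mem=[15,6,0,3]

Answer: 15 6 0 3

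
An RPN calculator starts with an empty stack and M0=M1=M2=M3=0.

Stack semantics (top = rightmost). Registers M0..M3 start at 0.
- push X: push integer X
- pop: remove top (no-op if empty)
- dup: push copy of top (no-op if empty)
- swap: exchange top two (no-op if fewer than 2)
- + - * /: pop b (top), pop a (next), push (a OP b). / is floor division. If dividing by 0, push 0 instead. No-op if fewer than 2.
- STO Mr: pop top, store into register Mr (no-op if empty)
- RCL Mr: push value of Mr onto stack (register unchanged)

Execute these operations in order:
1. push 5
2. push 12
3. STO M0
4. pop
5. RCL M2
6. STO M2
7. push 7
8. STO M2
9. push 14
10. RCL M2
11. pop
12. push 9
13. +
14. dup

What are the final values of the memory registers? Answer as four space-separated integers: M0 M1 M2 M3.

Answer: 12 0 7 0

Derivation:
After op 1 (push 5): stack=[5] mem=[0,0,0,0]
After op 2 (push 12): stack=[5,12] mem=[0,0,0,0]
After op 3 (STO M0): stack=[5] mem=[12,0,0,0]
After op 4 (pop): stack=[empty] mem=[12,0,0,0]
After op 5 (RCL M2): stack=[0] mem=[12,0,0,0]
After op 6 (STO M2): stack=[empty] mem=[12,0,0,0]
After op 7 (push 7): stack=[7] mem=[12,0,0,0]
After op 8 (STO M2): stack=[empty] mem=[12,0,7,0]
After op 9 (push 14): stack=[14] mem=[12,0,7,0]
After op 10 (RCL M2): stack=[14,7] mem=[12,0,7,0]
After op 11 (pop): stack=[14] mem=[12,0,7,0]
After op 12 (push 9): stack=[14,9] mem=[12,0,7,0]
After op 13 (+): stack=[23] mem=[12,0,7,0]
After op 14 (dup): stack=[23,23] mem=[12,0,7,0]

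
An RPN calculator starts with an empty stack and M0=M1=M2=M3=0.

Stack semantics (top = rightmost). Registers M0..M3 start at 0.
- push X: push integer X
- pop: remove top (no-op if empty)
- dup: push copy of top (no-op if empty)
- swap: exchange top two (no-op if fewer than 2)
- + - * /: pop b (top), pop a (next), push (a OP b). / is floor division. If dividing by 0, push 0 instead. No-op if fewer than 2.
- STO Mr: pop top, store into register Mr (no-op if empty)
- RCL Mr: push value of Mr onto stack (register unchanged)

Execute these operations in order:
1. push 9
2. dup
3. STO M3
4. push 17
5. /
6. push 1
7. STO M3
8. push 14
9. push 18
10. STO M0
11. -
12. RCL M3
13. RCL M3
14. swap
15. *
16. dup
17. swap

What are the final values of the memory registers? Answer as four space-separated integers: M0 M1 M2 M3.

Answer: 18 0 0 1

Derivation:
After op 1 (push 9): stack=[9] mem=[0,0,0,0]
After op 2 (dup): stack=[9,9] mem=[0,0,0,0]
After op 3 (STO M3): stack=[9] mem=[0,0,0,9]
After op 4 (push 17): stack=[9,17] mem=[0,0,0,9]
After op 5 (/): stack=[0] mem=[0,0,0,9]
After op 6 (push 1): stack=[0,1] mem=[0,0,0,9]
After op 7 (STO M3): stack=[0] mem=[0,0,0,1]
After op 8 (push 14): stack=[0,14] mem=[0,0,0,1]
After op 9 (push 18): stack=[0,14,18] mem=[0,0,0,1]
After op 10 (STO M0): stack=[0,14] mem=[18,0,0,1]
After op 11 (-): stack=[-14] mem=[18,0,0,1]
After op 12 (RCL M3): stack=[-14,1] mem=[18,0,0,1]
After op 13 (RCL M3): stack=[-14,1,1] mem=[18,0,0,1]
After op 14 (swap): stack=[-14,1,1] mem=[18,0,0,1]
After op 15 (*): stack=[-14,1] mem=[18,0,0,1]
After op 16 (dup): stack=[-14,1,1] mem=[18,0,0,1]
After op 17 (swap): stack=[-14,1,1] mem=[18,0,0,1]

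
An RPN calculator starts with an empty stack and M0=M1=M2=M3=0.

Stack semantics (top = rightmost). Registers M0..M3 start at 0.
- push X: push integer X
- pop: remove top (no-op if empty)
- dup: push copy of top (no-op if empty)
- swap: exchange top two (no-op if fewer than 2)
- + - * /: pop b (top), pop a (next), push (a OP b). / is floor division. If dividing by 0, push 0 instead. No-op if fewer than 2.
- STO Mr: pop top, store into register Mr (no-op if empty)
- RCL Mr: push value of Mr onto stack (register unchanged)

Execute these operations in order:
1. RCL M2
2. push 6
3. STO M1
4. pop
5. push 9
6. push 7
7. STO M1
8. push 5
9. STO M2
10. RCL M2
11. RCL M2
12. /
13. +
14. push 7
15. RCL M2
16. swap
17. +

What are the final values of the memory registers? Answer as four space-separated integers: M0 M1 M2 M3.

Answer: 0 7 5 0

Derivation:
After op 1 (RCL M2): stack=[0] mem=[0,0,0,0]
After op 2 (push 6): stack=[0,6] mem=[0,0,0,0]
After op 3 (STO M1): stack=[0] mem=[0,6,0,0]
After op 4 (pop): stack=[empty] mem=[0,6,0,0]
After op 5 (push 9): stack=[9] mem=[0,6,0,0]
After op 6 (push 7): stack=[9,7] mem=[0,6,0,0]
After op 7 (STO M1): stack=[9] mem=[0,7,0,0]
After op 8 (push 5): stack=[9,5] mem=[0,7,0,0]
After op 9 (STO M2): stack=[9] mem=[0,7,5,0]
After op 10 (RCL M2): stack=[9,5] mem=[0,7,5,0]
After op 11 (RCL M2): stack=[9,5,5] mem=[0,7,5,0]
After op 12 (/): stack=[9,1] mem=[0,7,5,0]
After op 13 (+): stack=[10] mem=[0,7,5,0]
After op 14 (push 7): stack=[10,7] mem=[0,7,5,0]
After op 15 (RCL M2): stack=[10,7,5] mem=[0,7,5,0]
After op 16 (swap): stack=[10,5,7] mem=[0,7,5,0]
After op 17 (+): stack=[10,12] mem=[0,7,5,0]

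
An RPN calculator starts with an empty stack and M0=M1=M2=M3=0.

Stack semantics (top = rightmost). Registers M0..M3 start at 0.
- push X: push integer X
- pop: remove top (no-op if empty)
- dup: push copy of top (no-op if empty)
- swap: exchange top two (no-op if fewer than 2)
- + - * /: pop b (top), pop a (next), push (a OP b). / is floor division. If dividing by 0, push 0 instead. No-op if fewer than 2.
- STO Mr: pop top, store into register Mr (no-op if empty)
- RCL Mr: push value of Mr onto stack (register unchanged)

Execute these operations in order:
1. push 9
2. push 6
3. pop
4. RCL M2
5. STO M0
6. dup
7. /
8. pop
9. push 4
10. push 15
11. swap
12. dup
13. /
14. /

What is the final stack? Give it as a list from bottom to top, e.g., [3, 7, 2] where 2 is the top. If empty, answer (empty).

After op 1 (push 9): stack=[9] mem=[0,0,0,0]
After op 2 (push 6): stack=[9,6] mem=[0,0,0,0]
After op 3 (pop): stack=[9] mem=[0,0,0,0]
After op 4 (RCL M2): stack=[9,0] mem=[0,0,0,0]
After op 5 (STO M0): stack=[9] mem=[0,0,0,0]
After op 6 (dup): stack=[9,9] mem=[0,0,0,0]
After op 7 (/): stack=[1] mem=[0,0,0,0]
After op 8 (pop): stack=[empty] mem=[0,0,0,0]
After op 9 (push 4): stack=[4] mem=[0,0,0,0]
After op 10 (push 15): stack=[4,15] mem=[0,0,0,0]
After op 11 (swap): stack=[15,4] mem=[0,0,0,0]
After op 12 (dup): stack=[15,4,4] mem=[0,0,0,0]
After op 13 (/): stack=[15,1] mem=[0,0,0,0]
After op 14 (/): stack=[15] mem=[0,0,0,0]

Answer: [15]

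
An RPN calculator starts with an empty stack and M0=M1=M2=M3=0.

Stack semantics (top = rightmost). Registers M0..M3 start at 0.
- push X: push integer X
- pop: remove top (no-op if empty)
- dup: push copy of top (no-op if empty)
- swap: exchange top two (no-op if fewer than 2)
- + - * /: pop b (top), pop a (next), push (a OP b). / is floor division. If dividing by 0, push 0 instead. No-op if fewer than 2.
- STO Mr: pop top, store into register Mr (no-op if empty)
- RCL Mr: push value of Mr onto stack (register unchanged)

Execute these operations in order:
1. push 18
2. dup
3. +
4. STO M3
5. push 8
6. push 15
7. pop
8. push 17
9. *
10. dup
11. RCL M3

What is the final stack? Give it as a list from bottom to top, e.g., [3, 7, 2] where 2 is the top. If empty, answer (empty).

After op 1 (push 18): stack=[18] mem=[0,0,0,0]
After op 2 (dup): stack=[18,18] mem=[0,0,0,0]
After op 3 (+): stack=[36] mem=[0,0,0,0]
After op 4 (STO M3): stack=[empty] mem=[0,0,0,36]
After op 5 (push 8): stack=[8] mem=[0,0,0,36]
After op 6 (push 15): stack=[8,15] mem=[0,0,0,36]
After op 7 (pop): stack=[8] mem=[0,0,0,36]
After op 8 (push 17): stack=[8,17] mem=[0,0,0,36]
After op 9 (*): stack=[136] mem=[0,0,0,36]
After op 10 (dup): stack=[136,136] mem=[0,0,0,36]
After op 11 (RCL M3): stack=[136,136,36] mem=[0,0,0,36]

Answer: [136, 136, 36]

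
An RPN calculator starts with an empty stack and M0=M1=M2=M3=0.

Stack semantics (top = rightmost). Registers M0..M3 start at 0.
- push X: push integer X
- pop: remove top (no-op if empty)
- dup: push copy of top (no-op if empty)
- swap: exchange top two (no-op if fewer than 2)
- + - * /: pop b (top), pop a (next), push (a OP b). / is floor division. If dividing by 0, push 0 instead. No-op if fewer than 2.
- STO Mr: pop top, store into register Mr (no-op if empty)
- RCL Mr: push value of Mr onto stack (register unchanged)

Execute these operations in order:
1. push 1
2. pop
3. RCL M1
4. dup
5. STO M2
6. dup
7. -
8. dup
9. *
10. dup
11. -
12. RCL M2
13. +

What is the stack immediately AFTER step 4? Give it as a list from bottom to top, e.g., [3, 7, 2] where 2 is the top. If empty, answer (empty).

After op 1 (push 1): stack=[1] mem=[0,0,0,0]
After op 2 (pop): stack=[empty] mem=[0,0,0,0]
After op 3 (RCL M1): stack=[0] mem=[0,0,0,0]
After op 4 (dup): stack=[0,0] mem=[0,0,0,0]

[0, 0]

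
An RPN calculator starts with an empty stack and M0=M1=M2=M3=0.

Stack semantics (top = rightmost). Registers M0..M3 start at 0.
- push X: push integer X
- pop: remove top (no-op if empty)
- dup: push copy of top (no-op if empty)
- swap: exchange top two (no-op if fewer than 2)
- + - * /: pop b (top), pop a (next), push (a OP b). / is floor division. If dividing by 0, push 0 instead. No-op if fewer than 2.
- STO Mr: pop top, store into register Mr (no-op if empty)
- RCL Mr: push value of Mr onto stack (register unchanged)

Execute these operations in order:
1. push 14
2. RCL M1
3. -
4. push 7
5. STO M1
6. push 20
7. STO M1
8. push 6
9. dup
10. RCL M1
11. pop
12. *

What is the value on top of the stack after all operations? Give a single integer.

After op 1 (push 14): stack=[14] mem=[0,0,0,0]
After op 2 (RCL M1): stack=[14,0] mem=[0,0,0,0]
After op 3 (-): stack=[14] mem=[0,0,0,0]
After op 4 (push 7): stack=[14,7] mem=[0,0,0,0]
After op 5 (STO M1): stack=[14] mem=[0,7,0,0]
After op 6 (push 20): stack=[14,20] mem=[0,7,0,0]
After op 7 (STO M1): stack=[14] mem=[0,20,0,0]
After op 8 (push 6): stack=[14,6] mem=[0,20,0,0]
After op 9 (dup): stack=[14,6,6] mem=[0,20,0,0]
After op 10 (RCL M1): stack=[14,6,6,20] mem=[0,20,0,0]
After op 11 (pop): stack=[14,6,6] mem=[0,20,0,0]
After op 12 (*): stack=[14,36] mem=[0,20,0,0]

Answer: 36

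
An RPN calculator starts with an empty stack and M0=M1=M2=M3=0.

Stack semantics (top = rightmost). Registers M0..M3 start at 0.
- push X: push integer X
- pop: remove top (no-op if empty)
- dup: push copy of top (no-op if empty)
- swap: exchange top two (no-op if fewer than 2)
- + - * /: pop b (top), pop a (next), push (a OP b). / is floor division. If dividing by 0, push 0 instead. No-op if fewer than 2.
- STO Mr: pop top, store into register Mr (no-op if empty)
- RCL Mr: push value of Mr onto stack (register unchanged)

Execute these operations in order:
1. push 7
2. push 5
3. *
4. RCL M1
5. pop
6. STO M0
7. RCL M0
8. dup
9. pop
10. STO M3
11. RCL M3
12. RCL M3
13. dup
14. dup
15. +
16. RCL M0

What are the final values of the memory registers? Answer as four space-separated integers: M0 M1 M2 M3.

Answer: 35 0 0 35

Derivation:
After op 1 (push 7): stack=[7] mem=[0,0,0,0]
After op 2 (push 5): stack=[7,5] mem=[0,0,0,0]
After op 3 (*): stack=[35] mem=[0,0,0,0]
After op 4 (RCL M1): stack=[35,0] mem=[0,0,0,0]
After op 5 (pop): stack=[35] mem=[0,0,0,0]
After op 6 (STO M0): stack=[empty] mem=[35,0,0,0]
After op 7 (RCL M0): stack=[35] mem=[35,0,0,0]
After op 8 (dup): stack=[35,35] mem=[35,0,0,0]
After op 9 (pop): stack=[35] mem=[35,0,0,0]
After op 10 (STO M3): stack=[empty] mem=[35,0,0,35]
After op 11 (RCL M3): stack=[35] mem=[35,0,0,35]
After op 12 (RCL M3): stack=[35,35] mem=[35,0,0,35]
After op 13 (dup): stack=[35,35,35] mem=[35,0,0,35]
After op 14 (dup): stack=[35,35,35,35] mem=[35,0,0,35]
After op 15 (+): stack=[35,35,70] mem=[35,0,0,35]
After op 16 (RCL M0): stack=[35,35,70,35] mem=[35,0,0,35]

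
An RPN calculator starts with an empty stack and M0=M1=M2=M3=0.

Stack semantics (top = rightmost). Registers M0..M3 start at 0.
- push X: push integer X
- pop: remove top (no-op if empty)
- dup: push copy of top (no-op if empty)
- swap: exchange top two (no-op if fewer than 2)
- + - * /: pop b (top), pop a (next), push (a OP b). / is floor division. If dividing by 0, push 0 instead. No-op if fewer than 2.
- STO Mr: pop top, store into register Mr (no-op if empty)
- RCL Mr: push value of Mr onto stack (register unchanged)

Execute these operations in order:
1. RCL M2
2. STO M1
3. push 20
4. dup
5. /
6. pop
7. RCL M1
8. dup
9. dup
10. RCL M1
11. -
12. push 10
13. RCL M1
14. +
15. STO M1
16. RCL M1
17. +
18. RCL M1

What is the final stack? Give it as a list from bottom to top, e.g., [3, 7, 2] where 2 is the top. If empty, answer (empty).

After op 1 (RCL M2): stack=[0] mem=[0,0,0,0]
After op 2 (STO M1): stack=[empty] mem=[0,0,0,0]
After op 3 (push 20): stack=[20] mem=[0,0,0,0]
After op 4 (dup): stack=[20,20] mem=[0,0,0,0]
After op 5 (/): stack=[1] mem=[0,0,0,0]
After op 6 (pop): stack=[empty] mem=[0,0,0,0]
After op 7 (RCL M1): stack=[0] mem=[0,0,0,0]
After op 8 (dup): stack=[0,0] mem=[0,0,0,0]
After op 9 (dup): stack=[0,0,0] mem=[0,0,0,0]
After op 10 (RCL M1): stack=[0,0,0,0] mem=[0,0,0,0]
After op 11 (-): stack=[0,0,0] mem=[0,0,0,0]
After op 12 (push 10): stack=[0,0,0,10] mem=[0,0,0,0]
After op 13 (RCL M1): stack=[0,0,0,10,0] mem=[0,0,0,0]
After op 14 (+): stack=[0,0,0,10] mem=[0,0,0,0]
After op 15 (STO M1): stack=[0,0,0] mem=[0,10,0,0]
After op 16 (RCL M1): stack=[0,0,0,10] mem=[0,10,0,0]
After op 17 (+): stack=[0,0,10] mem=[0,10,0,0]
After op 18 (RCL M1): stack=[0,0,10,10] mem=[0,10,0,0]

Answer: [0, 0, 10, 10]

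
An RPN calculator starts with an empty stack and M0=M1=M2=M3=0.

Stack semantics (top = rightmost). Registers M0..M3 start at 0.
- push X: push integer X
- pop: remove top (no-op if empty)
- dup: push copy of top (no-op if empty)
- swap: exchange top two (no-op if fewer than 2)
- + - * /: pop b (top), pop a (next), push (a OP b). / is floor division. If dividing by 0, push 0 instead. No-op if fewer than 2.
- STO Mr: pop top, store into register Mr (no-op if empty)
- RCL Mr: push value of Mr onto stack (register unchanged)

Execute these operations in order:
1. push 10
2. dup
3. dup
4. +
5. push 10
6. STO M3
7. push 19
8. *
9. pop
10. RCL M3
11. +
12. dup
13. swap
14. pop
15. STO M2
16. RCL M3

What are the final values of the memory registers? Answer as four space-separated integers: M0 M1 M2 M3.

Answer: 0 0 20 10

Derivation:
After op 1 (push 10): stack=[10] mem=[0,0,0,0]
After op 2 (dup): stack=[10,10] mem=[0,0,0,0]
After op 3 (dup): stack=[10,10,10] mem=[0,0,0,0]
After op 4 (+): stack=[10,20] mem=[0,0,0,0]
After op 5 (push 10): stack=[10,20,10] mem=[0,0,0,0]
After op 6 (STO M3): stack=[10,20] mem=[0,0,0,10]
After op 7 (push 19): stack=[10,20,19] mem=[0,0,0,10]
After op 8 (*): stack=[10,380] mem=[0,0,0,10]
After op 9 (pop): stack=[10] mem=[0,0,0,10]
After op 10 (RCL M3): stack=[10,10] mem=[0,0,0,10]
After op 11 (+): stack=[20] mem=[0,0,0,10]
After op 12 (dup): stack=[20,20] mem=[0,0,0,10]
After op 13 (swap): stack=[20,20] mem=[0,0,0,10]
After op 14 (pop): stack=[20] mem=[0,0,0,10]
After op 15 (STO M2): stack=[empty] mem=[0,0,20,10]
After op 16 (RCL M3): stack=[10] mem=[0,0,20,10]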